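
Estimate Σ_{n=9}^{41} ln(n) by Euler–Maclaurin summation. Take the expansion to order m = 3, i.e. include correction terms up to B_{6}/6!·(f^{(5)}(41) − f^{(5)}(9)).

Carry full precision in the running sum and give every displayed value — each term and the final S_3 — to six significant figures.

The integral term ∫_9^41 ln(x) dx = 100.481.
Endpoint term: (f(9) + f(41))/2 = (2.19722 + 3.71357)/2 = 2.95540.
Running total after boundary: 103.437.
Order-1 term: 1/12 · (0.0243902 − 0.111111) = -0.00722674.
Running total after k=1: 103.430.
Order-2 term: −1/720 · (2.90187e-05 − 0.00274348) = 3.77009e-06.
Running total after k=2: 103.430.
Order-3 term: 1/30240 · (2.07153e-07 − 0.000406442) = -1.34337e-08.

S_3 ≈ 103.430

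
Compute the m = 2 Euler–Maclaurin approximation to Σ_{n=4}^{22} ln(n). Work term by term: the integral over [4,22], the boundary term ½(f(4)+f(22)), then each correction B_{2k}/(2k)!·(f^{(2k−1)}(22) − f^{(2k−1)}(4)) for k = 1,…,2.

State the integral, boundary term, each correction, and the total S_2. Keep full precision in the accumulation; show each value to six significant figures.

Integral: ∫_4^22 ln(x) dx = 44.4578.
½[f(4) + f(22)] = ½[1.38629 + 3.09104] = 2.23867.
Integral + boundary = 46.6964.
Correction k=1: B_{2}/2! · (f^{(1)}(22) − f^{(1)}(4)) = 1/12 · (0.0454545 − 0.250000) = -0.0170455.
Partial sum through k=1: 46.6794.
Correction k=2: B_{4}/4! · (f^{(3)}(22) − f^{(3)}(4)) = −1/720 · (0.000187829 − 0.0312500) = 4.31419e-05.

S_2 ≈ 46.6794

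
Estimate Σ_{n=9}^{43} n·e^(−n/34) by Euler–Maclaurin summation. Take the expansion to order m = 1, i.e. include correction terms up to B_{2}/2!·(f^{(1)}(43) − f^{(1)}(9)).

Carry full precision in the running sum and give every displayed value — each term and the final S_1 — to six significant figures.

S_1 ≈ 392.335

The integral term ∫_9^43 x·e^(−x/34) dx = 382.865.
Boundary: ½(f(9) + f(43)) = ½(6.90688 + 12.1399) = 9.52337.
Running total after boundary: 392.389.
Order-1 term: 1/12 · (-0.0747324 − 0.564288) = -0.0532517.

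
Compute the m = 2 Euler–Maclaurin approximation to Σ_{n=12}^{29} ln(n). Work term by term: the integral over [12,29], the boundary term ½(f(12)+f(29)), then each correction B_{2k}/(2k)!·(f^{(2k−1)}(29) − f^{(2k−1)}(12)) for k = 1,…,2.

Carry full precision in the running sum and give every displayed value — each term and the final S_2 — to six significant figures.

The integral term ∫_12^29 ln(x) dx = 50.8327.
Boundary: ½(f(12) + f(29)) = ½(2.48491 + 3.36730) = 2.92610.
Integral + boundary = 53.7588.
Order-1 term: 1/12 · (0.0344828 − 0.0833333) = -0.00407088.
Running total after k=1: 53.7547.
Order-2 term: −1/720 · (8.20042e-05 − 0.00115741) = 1.49362e-06.

S_2 ≈ 53.7547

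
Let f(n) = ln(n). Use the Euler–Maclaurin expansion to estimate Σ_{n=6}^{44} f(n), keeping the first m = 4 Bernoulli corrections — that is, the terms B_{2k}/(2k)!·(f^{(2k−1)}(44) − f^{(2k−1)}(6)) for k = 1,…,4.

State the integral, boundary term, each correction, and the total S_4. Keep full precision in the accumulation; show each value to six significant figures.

∫_6^44 ln(x) dx evaluates to 117.754.
½[f(6) + f(44)] = ½[1.79176 + 3.78419] = 2.78797.
Integral + boundary = 120.542.
Order-1 term: 1/12 · (0.0227273 − 0.166667) = -0.0119949.
Running total after k=1: 120.530.
Order-2 term: −1/720 · (2.34786e-05 − 0.00925926) = 1.28275e-05.
Running total after k=2: 120.530.
Order-3 term: 1/30240 · (1.45528e-07 − 0.00308642) = -1.02059e-07.
Running total after k=3: 120.530.
Order-4 term: −1/1209600 · (2.25509e-09 − 0.00257202) = 2.12633e-09.

S_4 ≈ 120.530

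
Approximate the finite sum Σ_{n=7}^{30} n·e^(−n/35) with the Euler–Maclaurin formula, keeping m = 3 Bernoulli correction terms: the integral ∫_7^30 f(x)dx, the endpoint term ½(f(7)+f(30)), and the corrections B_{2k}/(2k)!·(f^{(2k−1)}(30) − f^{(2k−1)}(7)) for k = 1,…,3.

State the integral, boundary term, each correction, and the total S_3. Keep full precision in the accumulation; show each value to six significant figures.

∫_7^30 x·e^(−x/35) dx evaluates to 238.086.
Boundary: ½(f(7) + f(30)) = ½(5.73112 + 12.7312) = 9.23115.
Integral + boundary = 247.317.
Correction k=1: B_{2}/2! · (f^{(1)}(30) − f^{(1)}(7)) = 1/12 · (0.0606247 − 0.654985) = -0.0495300.
Running total after k=1: 247.268.
Correction k=2: B_{4}/4! · (f^{(3)}(30) − f^{(3)}(7)) = −1/720 · (0.000742343 − 0.00187138) = 1.56811e-06.
Running total after k=2: 247.268.
Correction k=3: B_{6}/6! · (f^{(5)}(30) − f^{(5)}(7)) = 1/30240 · (1.17159e-06 − 2.61885e-06) = -4.78591e-11.

S_3 ≈ 247.268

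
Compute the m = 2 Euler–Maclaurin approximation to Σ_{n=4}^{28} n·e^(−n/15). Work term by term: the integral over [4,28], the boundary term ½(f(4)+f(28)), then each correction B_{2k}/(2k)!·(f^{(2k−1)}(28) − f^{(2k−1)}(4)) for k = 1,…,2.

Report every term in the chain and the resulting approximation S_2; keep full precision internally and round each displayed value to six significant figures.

Integral: ∫_4^28 x·e^(−x/15) dx = 118.548.
Endpoint term: (f(4) + f(28))/2 = (3.06371 + 4.32987)/2 = 3.69679.
So far: 122.245.
k=1: B_{2}/(2)! × [f^{(1)}(28) − f^{(1)}(4)] = 1/12 × (-0.134020 − 0.561681) = -0.0579751.
After k=1: 122.187.
k=2: B_{4}/(4)! × [f^{(3)}(28) − f^{(3)}(4)] = −1/720 × (0.000778919 − 0.00930461) = 1.18412e-05.

S_2 ≈ 122.187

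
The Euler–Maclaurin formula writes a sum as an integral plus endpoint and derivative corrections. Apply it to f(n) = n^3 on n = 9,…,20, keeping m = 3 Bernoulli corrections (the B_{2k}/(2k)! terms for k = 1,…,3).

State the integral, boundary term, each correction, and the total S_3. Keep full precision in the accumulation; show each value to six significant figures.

∫_9^20 x^3 dx evaluates to 38359.8.
½[f(9) + f(20)] = ½[729.000 + 8000.00] = 4364.50.
So far: 42724.2.
Order-1 term: 1/12 · (1200.00 − 243.000) = 79.7500.
Running total after k=1: 42804.0.
Order-2 term: −1/720 · (6.00000 − 6.00000) = 0.00000.
Running total after k=2: 42804.0.
Order-3 term: 1/30240 · (0.00000 − 0.00000) = 0.00000.

S_3 ≈ 42804.0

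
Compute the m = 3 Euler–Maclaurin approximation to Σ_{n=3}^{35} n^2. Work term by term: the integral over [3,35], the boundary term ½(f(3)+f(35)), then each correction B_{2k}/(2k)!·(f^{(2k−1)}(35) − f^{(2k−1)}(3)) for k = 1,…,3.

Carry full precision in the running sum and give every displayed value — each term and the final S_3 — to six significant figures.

S_3 ≈ 14905.0

Integral: ∫_3^35 x^2 dx = 14282.7.
Boundary: ½(f(3) + f(35)) = ½(9.00000 + 1225.00) = 617.000.
So far: 14899.7.
k=1: B_{2}/(2)! × [f^{(1)}(35) − f^{(1)}(3)] = 1/12 × (70.0000 − 6.00000) = 5.33333.
Running total after k=1: 14905.0.
k=2: B_{4}/(4)! × [f^{(3)}(35) − f^{(3)}(3)] = −1/720 × (0.00000 − 0.00000) = 0.00000.
Running total after k=2: 14905.0.
k=3: B_{6}/(6)! × [f^{(5)}(35) − f^{(5)}(3)] = 1/30240 × (0.00000 − 0.00000) = 0.00000.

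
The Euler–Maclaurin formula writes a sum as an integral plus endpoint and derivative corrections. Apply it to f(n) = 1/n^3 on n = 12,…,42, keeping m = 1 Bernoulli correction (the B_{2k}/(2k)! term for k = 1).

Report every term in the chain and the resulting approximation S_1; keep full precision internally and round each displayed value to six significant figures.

Integral: ∫_12^42 1/x^3 dx = 0.00318878.
½[f(12) + f(42)] = ½[0.000578704 + 1.34975e-05] = 0.000296101.
Running total after boundary: 0.00348488.
Correction k=1: B_{2}/2! · (f^{(1)}(42) − f^{(1)}(12)) = 1/12 · (-9.64104e-07 − (-0.000144676)) = 1.19760e-05.

S_1 ≈ 0.00349685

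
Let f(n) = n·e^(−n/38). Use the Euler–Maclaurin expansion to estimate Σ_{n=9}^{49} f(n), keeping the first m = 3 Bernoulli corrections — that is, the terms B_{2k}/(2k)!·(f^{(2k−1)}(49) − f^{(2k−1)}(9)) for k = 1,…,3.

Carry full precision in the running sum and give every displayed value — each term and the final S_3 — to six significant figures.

S_3 ≈ 509.079

∫_9^49 x·e^(−x/38) dx evaluates to 498.837.
Boundary: ½(f(9) + f(49)) = ½(7.10204 + 13.4954) = 10.2987.
Running total after boundary: 509.135.
Correction k=1: B_{2}/2! · (f^{(1)}(49) − f^{(1)}(9)) = 1/12 · (-0.0797256 − 0.602220) = -0.0568288.
Partial sum through k=1: 509.079.
Correction k=2: B_{4}/4! · (f^{(3)}(49) − f^{(3)}(9)) = −1/720 · (0.000326251 − 0.00151001) = 1.64411e-06.
Partial sum through k=2: 509.079.
Correction k=3: B_{6}/6! · (f^{(5)}(49) − f^{(5)}(9)) = 1/30240 · (4.90106e-07 − 1.80261e-06) = -4.34029e-11.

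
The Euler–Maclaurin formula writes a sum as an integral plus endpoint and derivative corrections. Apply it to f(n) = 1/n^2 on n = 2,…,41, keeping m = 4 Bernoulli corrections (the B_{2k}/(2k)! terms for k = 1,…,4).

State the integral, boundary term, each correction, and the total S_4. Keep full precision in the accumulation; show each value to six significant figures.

S_4 ≈ 0.620817

∫_2^41 1/x^2 dx evaluates to 0.475610.
Boundary: ½(f(2) + f(41)) = ½(0.250000 + 0.000594884) = 0.125297.
Integral + boundary = 0.600907.
Order-1 term: 1/12 · (-2.90187e-05 − (-0.250000)) = 0.0208309.
Running total after k=1: 0.621738.
Order-2 term: −1/720 · (-2.07153e-07 − (-0.750000)) = -0.00104167.
Running total after k=2: 0.620696.
Order-3 term: 1/30240 · (-3.69697e-09 − (-5.62500)) = 0.000186012.
Running total after k=3: 0.620882.
Order-4 term: −1/1209600 · (-1.23159e-10 − (-78.7500)) = -6.51042e-05.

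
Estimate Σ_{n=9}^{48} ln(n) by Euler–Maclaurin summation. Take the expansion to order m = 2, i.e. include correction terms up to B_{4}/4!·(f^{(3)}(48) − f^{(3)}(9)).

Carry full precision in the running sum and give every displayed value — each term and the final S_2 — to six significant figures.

S_2 ≈ 130.069

∫_9^48 ln(x) dx evaluates to 127.043.
Boundary: ½(f(9) + f(48)) = ½(2.19722 + 3.87120) = 3.03421.
So far: 130.077.
Correction k=1: B_{2}/2! · (f^{(1)}(48) − f^{(1)}(9)) = 1/12 · (0.0208333 − 0.111111) = -0.00752315.
After k=1: 130.069.
Correction k=2: B_{4}/4! · (f^{(3)}(48) − f^{(3)}(9)) = −1/720 · (1.80845e-05 − 0.00274348) = 3.78528e-06.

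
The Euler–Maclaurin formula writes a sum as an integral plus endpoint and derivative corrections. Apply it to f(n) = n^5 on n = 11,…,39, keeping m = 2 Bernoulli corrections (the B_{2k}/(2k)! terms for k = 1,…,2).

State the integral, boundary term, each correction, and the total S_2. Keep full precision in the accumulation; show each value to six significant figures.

S_2 ≈ 6.32312e+08

Integral: ∫_11^39 x^5 dx = 5.86162e+08.
½[f(11) + f(39)] = ½[161051 + 9.02242e+07] = 4.51926e+07.
Integral + boundary = 6.31355e+08.
k=1: B_{2}/(2)! × [f^{(1)}(39) − f^{(1)}(11)] = 1/12 × (1.15672e+07 − 73205.0) = 957833.
After k=1: 6.32312e+08.
k=2: B_{4}/(4)! × [f^{(3)}(39) − f^{(3)}(11)] = −1/720 × (91260.0 − 7260.00) = -116.667.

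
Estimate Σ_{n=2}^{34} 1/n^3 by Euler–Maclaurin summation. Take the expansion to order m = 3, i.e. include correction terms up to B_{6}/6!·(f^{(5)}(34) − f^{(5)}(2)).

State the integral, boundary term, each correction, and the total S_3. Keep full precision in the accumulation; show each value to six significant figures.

S_3 ≈ 0.201728

∫_2^34 1/x^3 dx evaluates to 0.124567.
Endpoint term: (f(2) + f(34))/2 = (0.125000 + 2.54427e-05)/2 = 0.0625127.
Integral + boundary = 0.187080.
Order-1 term: 1/12 · (-2.24494e-06 − (-0.187500)) = 0.0156248.
Partial sum through k=1: 0.202705.
Order-2 term: −1/720 · (-3.88399e-08 − (-0.937500)) = -0.00130208.
Partial sum through k=2: 0.201403.
Order-3 term: 1/30240 · (-1.41114e-09 − (-9.84375)) = 0.000325521.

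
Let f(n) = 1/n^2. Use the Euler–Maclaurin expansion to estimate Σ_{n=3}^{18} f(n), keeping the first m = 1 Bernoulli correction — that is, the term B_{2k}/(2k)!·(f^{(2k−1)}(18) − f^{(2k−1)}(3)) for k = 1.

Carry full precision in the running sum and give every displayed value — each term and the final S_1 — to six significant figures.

S_1 ≈ 0.341021

∫_3^18 1/x^2 dx evaluates to 0.277778.
Endpoint term: (f(3) + f(18))/2 = (0.111111 + 0.00308642)/2 = 0.0570988.
So far: 0.334877.
Order-1 term: 1/12 · (-0.000342936 − (-0.0740741)) = 0.00614426.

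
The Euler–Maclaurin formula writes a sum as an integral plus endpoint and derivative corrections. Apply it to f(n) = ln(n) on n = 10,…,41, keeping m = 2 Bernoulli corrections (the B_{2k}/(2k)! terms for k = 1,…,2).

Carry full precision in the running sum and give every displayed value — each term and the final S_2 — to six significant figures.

S_2 ≈ 101.232

∫_10^41 ln(x) dx evaluates to 98.2306.
½[f(10) + f(41)] = ½[2.30259 + 3.71357] = 3.00808.
Integral + boundary = 101.239.
k=1: B_{2}/(2)! × [f^{(1)}(41) − f^{(1)}(10)] = 1/12 × (0.0243902 − 0.100000) = -0.00630081.
After k=1: 101.232.
k=2: B_{4}/(4)! × [f^{(3)}(41) − f^{(3)}(10)] = −1/720 × (2.90187e-05 − 0.00200000) = 2.73747e-06.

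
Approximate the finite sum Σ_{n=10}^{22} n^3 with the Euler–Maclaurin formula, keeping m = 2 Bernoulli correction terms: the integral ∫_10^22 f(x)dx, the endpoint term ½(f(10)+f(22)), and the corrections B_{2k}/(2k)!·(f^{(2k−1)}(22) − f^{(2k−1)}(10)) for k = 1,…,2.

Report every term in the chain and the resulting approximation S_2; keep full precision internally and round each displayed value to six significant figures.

S_2 ≈ 61984.0

The integral term ∫_10^22 x^3 dx = 56064.0.
Boundary: ½(f(10) + f(22)) = ½(1000.00 + 10648.0) = 5824.00.
So far: 61888.0.
Correction k=1: B_{2}/2! · (f^{(1)}(22) − f^{(1)}(10)) = 1/12 · (1452.00 − 300.000) = 96.0000.
After k=1: 61984.0.
Correction k=2: B_{4}/4! · (f^{(3)}(22) − f^{(3)}(10)) = −1/720 · (6.00000 − 6.00000) = 0.00000.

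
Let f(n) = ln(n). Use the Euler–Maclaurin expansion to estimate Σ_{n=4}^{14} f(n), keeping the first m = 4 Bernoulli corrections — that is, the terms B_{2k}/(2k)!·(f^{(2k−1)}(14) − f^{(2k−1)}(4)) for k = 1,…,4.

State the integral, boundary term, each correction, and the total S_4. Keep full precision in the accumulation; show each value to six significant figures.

S_4 ≈ 23.3995

∫_4^14 ln(x) dx evaluates to 21.4016.
½[f(4) + f(14)] = ½[1.38629 + 2.63906] = 2.01268.
So far: 23.4143.
Correction k=1: B_{2}/2! · (f^{(1)}(14) − f^{(1)}(4)) = 1/12 · (0.0714286 − 0.250000) = -0.0148810.
After k=1: 23.3994.
Correction k=2: B_{4}/4! · (f^{(3)}(14) − f^{(3)}(4)) = −1/720 · (0.000728863 − 0.0312500) = 4.23905e-05.
After k=2: 23.3995.
Correction k=3: B_{6}/6! · (f^{(5)}(14) − f^{(5)}(4)) = 1/30240 · (4.46243e-05 − 0.0234375) = -7.73574e-07.
After k=3: 23.3995.
Correction k=4: B_{8}/8! · (f^{(7)}(14) − f^{(7)}(4)) = −1/1209600 · (6.83024e-06 − 0.0439453) = 3.63248e-08.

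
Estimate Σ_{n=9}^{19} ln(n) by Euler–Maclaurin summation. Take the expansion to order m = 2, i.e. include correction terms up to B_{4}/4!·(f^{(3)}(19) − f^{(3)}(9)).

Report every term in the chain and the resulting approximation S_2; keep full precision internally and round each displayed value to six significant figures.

Integral: ∫_9^19 ln(x) dx = 26.1693.
Endpoint term: (f(9) + f(19))/2 = (2.19722 + 2.94444)/2 = 2.57083.
So far: 28.7402.
k=1: B_{2}/(2)! × [f^{(1)}(19) − f^{(1)}(9)] = 1/12 × (0.0526316 − 0.111111) = -0.00487329.
Running total after k=1: 28.7353.
k=2: B_{4}/(4)! × [f^{(3)}(19) − f^{(3)}(9)] = −1/720 × (0.000291588 − 0.00274348) = 3.40541e-06.

S_2 ≈ 28.7353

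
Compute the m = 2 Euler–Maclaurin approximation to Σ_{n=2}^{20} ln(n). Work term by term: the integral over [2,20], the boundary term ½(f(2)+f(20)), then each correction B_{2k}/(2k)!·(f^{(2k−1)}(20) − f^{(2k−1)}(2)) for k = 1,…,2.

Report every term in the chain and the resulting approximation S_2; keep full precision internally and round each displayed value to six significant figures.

Integral: ∫_2^20 ln(x) dx = 40.5284.
Boundary: ½(f(2) + f(20)) = ½(0.693147 + 2.99573) = 1.84444.
Integral + boundary = 42.3728.
k=1: B_{2}/(2)! × [f^{(1)}(20) − f^{(1)}(2)] = 1/12 × (0.0500000 − 0.500000) = -0.0375000.
Partial sum through k=1: 42.3353.
k=2: B_{4}/(4)! × [f^{(3)}(20) − f^{(3)}(2)] = −1/720 × (0.000250000 − 0.250000) = 0.000346875.

S_2 ≈ 42.3356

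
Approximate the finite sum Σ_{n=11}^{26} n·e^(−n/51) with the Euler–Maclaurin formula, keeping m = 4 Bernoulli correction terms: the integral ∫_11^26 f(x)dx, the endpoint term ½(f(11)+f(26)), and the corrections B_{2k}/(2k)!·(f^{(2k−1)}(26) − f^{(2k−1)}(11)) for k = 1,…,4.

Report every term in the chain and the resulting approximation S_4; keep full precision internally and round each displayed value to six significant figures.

∫_11^26 x·e^(−x/51) dx evaluates to 189.926.
Endpoint term: (f(11) + f(26))/2 = (8.86587 + 15.6159)/2 = 12.2409.
Running total after boundary: 202.167.
k=1: B_{2}/(2)! × [f^{(1)}(26) − f^{(1)}(11)] = 1/12 × (0.294418 − 0.632148) = -0.0281441.
Partial sum through k=1: 202.139.
k=2: B_{4}/(4)! × [f^{(3)}(26) − f^{(3)}(11)] = −1/720 × (0.000575027 − 0.000862793) = 3.99675e-07.
Partial sum through k=2: 202.139.
k=3: B_{6}/(6)! × [f^{(5)}(26) − f^{(5)}(11)] = 1/30240 × (3.98639e-07 − 5.69990e-07) = -5.66639e-12.
Partial sum through k=3: 202.139.
k=4: B_{8}/(8)! × [f^{(7)}(26) − f^{(7)}(11)] = −1/1209600 × (2.21530e-10 − 3.10752e-10) = 7.37617e-17.

S_4 ≈ 202.139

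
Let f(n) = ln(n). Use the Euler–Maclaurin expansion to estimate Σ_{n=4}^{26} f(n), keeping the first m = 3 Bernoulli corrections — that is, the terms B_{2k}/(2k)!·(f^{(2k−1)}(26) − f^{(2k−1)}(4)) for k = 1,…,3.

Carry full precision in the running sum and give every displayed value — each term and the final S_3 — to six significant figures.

The integral term ∫_4^26 ln(x) dx = 57.1653.
½[f(4) + f(26)] = ½[1.38629 + 3.25810] = 2.32220.
So far: 59.4875.
k=1: B_{2}/(2)! × [f^{(1)}(26) − f^{(1)}(4)] = 1/12 × (0.0384615 − 0.250000) = -0.0176282.
Running total after k=1: 59.4699.
k=2: B_{4}/(4)! × [f^{(3)}(26) − f^{(3)}(4)] = −1/720 × (0.000113792 − 0.0312500) = 4.32447e-05.
Running total after k=2: 59.4699.
k=3: B_{6}/(6)! × [f^{(5)}(26) − f^{(5)}(4)] = 1/30240 × (2.01997e-06 − 0.0234375) = -7.74983e-07.

S_3 ≈ 59.4699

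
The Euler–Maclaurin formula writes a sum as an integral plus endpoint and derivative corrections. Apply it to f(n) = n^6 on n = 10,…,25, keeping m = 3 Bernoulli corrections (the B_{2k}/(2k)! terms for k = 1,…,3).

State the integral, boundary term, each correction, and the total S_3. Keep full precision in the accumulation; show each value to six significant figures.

Integral: ∫_10^25 x^6 dx = 8.70502e+08.
Endpoint term: (f(10) + f(25))/2 = (1.00000e+06 + 2.44141e+08)/2 = 1.22570e+08.
Integral + boundary = 9.93073e+08.
Order-1 term: 1/12 · (5.85938e+07 − 600000) = 4.83281e+06.
After k=1: 9.97905e+08.
Order-2 term: −1/720 · (1.87500e+06 − 120000) = -2437.50.
After k=2: 9.97903e+08.
Order-3 term: 1/30240 · (18000.0 − 7200.00) = 0.357143.

S_3 ≈ 9.97903e+08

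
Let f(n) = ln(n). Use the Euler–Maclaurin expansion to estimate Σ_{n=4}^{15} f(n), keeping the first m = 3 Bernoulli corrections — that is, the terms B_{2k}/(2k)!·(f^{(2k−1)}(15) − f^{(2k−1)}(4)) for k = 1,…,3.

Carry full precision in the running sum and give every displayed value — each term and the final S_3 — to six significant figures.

S_3 ≈ 26.1075

The integral term ∫_4^15 ln(x) dx = 24.0756.
½[f(4) + f(15)] = ½[1.38629 + 2.70805] = 2.04717.
So far: 26.1227.
Correction k=1: B_{2}/2! · (f^{(1)}(15) − f^{(1)}(4)) = 1/12 · (0.0666667 − 0.250000) = -0.0152778.
Partial sum through k=1: 26.1075.
Correction k=2: B_{4}/4! · (f^{(3)}(15) − f^{(3)}(4)) = −1/720 · (0.000592593 − 0.0312500) = 4.25797e-05.
Partial sum through k=2: 26.1075.
Correction k=3: B_{6}/6! · (f^{(5)}(15) − f^{(5)}(4)) = 1/30240 · (3.16049e-05 − 0.0234375) = -7.74004e-07.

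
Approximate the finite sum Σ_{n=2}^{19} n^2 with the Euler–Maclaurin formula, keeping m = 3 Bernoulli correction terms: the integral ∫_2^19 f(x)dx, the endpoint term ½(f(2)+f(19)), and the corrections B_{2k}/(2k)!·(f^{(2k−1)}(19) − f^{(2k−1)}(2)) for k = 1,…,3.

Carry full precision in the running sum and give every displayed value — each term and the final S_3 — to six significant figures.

S_3 ≈ 2469.00

∫_2^19 x^2 dx evaluates to 2283.67.
Boundary: ½(f(2) + f(19)) = ½(4.00000 + 361.000) = 182.500.
Running total after boundary: 2466.17.
Order-1 term: 1/12 · (38.0000 − 4.00000) = 2.83333.
Partial sum through k=1: 2469.00.
Order-2 term: −1/720 · (0.00000 − 0.00000) = 0.00000.
Partial sum through k=2: 2469.00.
Order-3 term: 1/30240 · (0.00000 − 0.00000) = 0.00000.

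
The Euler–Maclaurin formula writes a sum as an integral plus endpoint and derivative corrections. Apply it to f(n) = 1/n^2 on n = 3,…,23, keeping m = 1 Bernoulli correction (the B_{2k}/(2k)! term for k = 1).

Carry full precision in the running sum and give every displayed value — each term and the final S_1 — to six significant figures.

Integral: ∫_3^23 1/x^2 dx = 0.289855.
Boundary: ½(f(3) + f(23)) = ½(0.111111 + 0.00189036) = 0.0565007.
Running total after boundary: 0.346356.
Order-1 term: 1/12 · (-0.000164379 − (-0.0740741)) = 0.00615914.

S_1 ≈ 0.352515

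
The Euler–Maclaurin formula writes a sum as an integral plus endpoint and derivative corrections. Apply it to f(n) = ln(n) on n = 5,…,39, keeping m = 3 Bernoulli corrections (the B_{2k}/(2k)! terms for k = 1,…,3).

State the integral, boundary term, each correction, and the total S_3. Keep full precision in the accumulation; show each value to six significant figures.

The integral term ∫_5^39 ln(x) dx = 100.832.
Endpoint term: (f(5) + f(39))/2 = (1.60944 + 3.66356)/2 = 2.63650.
Running total after boundary: 103.468.
Order-1 term: 1/12 · (0.0256410 − 0.200000) = -0.0145299.
After k=1: 103.454.
Order-2 term: −1/720 · (3.37160e-05 − 0.0160000) = 2.21754e-05.
After k=2: 103.454.
Order-3 term: 1/30240 · (2.66004e-07 − 0.00768000) = -2.53959e-07.

S_3 ≈ 103.454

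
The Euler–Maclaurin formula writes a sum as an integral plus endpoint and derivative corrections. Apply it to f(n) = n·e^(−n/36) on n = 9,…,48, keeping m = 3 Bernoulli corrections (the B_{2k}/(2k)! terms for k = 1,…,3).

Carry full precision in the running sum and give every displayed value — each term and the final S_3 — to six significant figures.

The integral term ∫_9^48 x·e^(−x/36) dx = 464.540.
Boundary: ½(f(9) + f(48)) = ½(7.00921 + 12.6527) = 9.83093.
Running total after boundary: 474.370.
Order-1 term: 1/12 · (-0.0878657 − 0.584101) = -0.0559972.
Running total after k=1: 474.314.
Order-2 term: −1/720 · (0.000338988 − 0.00165255) = 1.82439e-06.
Running total after k=2: 474.314.
Order-3 term: 1/30240 · (5.75443e-07 − 2.20247e-06) = -5.38038e-11.

S_3 ≈ 474.314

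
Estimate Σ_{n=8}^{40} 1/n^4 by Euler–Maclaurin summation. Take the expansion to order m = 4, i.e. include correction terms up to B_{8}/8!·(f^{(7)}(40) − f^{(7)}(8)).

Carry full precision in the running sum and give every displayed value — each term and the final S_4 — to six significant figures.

S_4 ≈ 0.000778190

Integral: ∫_8^40 1/x^4 dx = 0.000645833.
Boundary: ½(f(8) + f(40)) = ½(0.000244141 + 3.90625e-07) = 0.000122266.
Running total after boundary: 0.000768099.
Correction k=1: B_{2}/2! · (f^{(1)}(40) − f^{(1)}(8)) = 1/12 · (-3.90625e-08 − (-0.000122070)) = 1.01693e-05.
Running total after k=1: 0.000778268.
Correction k=2: B_{4}/4! · (f^{(3)}(40) − f^{(3)}(8)) = −1/720 · (-7.32422e-10 − (-5.72205e-05)) = -7.94718e-08.
Running total after k=2: 0.000778189.
Correction k=3: B_{6}/6! · (f^{(5)}(40) − f^{(5)}(8)) = 1/30240 · (-2.56348e-11 − (-5.00679e-05)) = 1.65568e-09.
Running total after k=3: 0.000778190.
Correction k=4: B_{8}/8! · (f^{(7)}(40) − f^{(7)}(8)) = −1/1209600 · (-1.44196e-12 − (-7.04080e-05)) = -5.82077e-11.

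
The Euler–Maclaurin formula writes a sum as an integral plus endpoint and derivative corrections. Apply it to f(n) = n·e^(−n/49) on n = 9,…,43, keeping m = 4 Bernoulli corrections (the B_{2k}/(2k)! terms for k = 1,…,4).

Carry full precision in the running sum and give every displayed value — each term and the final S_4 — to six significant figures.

∫_9^43 x·e^(−x/49) dx evaluates to 490.708.
Endpoint term: (f(9) + f(43))/2 = (7.48987 + 17.8794)/2 = 12.6846.
Integral + boundary = 503.392.
k=1: B_{2}/(2)! × [f^{(1)}(43) − f^{(1)}(9)] = 1/12 × (0.0509143 − 0.679353) = -0.0523699.
After k=1: 503.340.
k=2: B_{4}/(4)! × [f^{(3)}(43) − f^{(3)}(9)] = −1/720 × (0.000367561 − 0.000976163) = 8.45281e-07.
After k=2: 503.340.
k=3: B_{6}/(6)! × [f^{(5)}(43) − f^{(5)}(9)] = 1/30240 × (2.97341e-07 − 6.95286e-07) = -1.31595e-11.
After k=3: 503.340.
k=4: B_{8}/(8)! × [f^{(7)}(43) − f^{(7)}(9)] = −1/1209600 × (1.83922e-10 − 4.09832e-10) = 1.86764e-16.

S_4 ≈ 503.340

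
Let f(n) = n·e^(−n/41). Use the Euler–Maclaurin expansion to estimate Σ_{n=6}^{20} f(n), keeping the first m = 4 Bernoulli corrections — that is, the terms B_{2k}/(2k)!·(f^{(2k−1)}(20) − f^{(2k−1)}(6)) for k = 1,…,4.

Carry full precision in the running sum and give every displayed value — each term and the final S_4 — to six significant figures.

S_4 ≈ 137.814

The integral term ∫_6^20 x·e^(−x/41) dx = 129.118.
½[f(6) + f(20)] = ½[5.18318 + 12.2795] = 8.73131.
Integral + boundary = 137.849.
Order-1 term: 1/12 · (0.314474 − 0.737444) = -0.0352475.
Partial sum through k=1: 137.814.
Order-2 term: −1/720 · (0.000917560 − 0.00146649) = 7.62402e-07.
Partial sum through k=2: 137.814.
Order-3 term: 1/30240 · (9.80396e-07 − 1.48381e-06) = -1.66473e-11.
Partial sum through k=3: 137.814.
Order-4 term: −1/1209600 · (8.41731e-10 − 1.24642e-09) = 3.34563e-16.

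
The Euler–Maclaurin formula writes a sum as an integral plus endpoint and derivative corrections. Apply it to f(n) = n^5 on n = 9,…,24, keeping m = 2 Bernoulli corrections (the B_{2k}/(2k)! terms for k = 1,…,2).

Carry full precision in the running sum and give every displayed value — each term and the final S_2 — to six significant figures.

S_2 ≈ 3.59082e+07

∫_9^24 x^5 dx evaluates to 3.17619e+07.
½[f(9) + f(24)] = ½[59049.0 + 7.96262e+06] = 4.01084e+06.
Integral + boundary = 3.57728e+07.
k=1: B_{2}/(2)! × [f^{(1)}(24) − f^{(1)}(9)] = 1/12 × (1.65888e+06 − 32805.0) = 135506.
Partial sum through k=1: 3.59083e+07.
k=2: B_{4}/(4)! × [f^{(3)}(24) − f^{(3)}(9)] = −1/720 × (34560.0 − 4860.00) = -41.2500.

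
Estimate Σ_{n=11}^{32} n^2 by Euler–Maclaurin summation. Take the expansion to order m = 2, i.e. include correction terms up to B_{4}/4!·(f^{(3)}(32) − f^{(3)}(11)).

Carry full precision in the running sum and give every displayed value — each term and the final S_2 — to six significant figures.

Integral: ∫_11^32 x^2 dx = 10479.0.
½[f(11) + f(32)] = ½[121.000 + 1024.00] = 572.500.
So far: 11051.5.
Order-1 term: 1/12 · (64.0000 − 22.0000) = 3.50000.
Running total after k=1: 11055.0.
Order-2 term: −1/720 · (0.00000 − 0.00000) = 0.00000.

S_2 ≈ 11055.0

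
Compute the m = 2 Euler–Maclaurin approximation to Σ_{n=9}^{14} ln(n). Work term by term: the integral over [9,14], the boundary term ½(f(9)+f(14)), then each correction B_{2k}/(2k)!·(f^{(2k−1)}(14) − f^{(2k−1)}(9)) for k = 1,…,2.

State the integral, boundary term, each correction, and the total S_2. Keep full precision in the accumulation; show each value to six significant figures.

S_2 ≈ 14.5866

The integral term ∫_9^14 ln(x) dx = 12.1718.
Boundary: ½(f(9) + f(14)) = ½(2.19722 + 2.63906) = 2.41814.
Integral + boundary = 14.5899.
Correction k=1: B_{2}/2! · (f^{(1)}(14) − f^{(1)}(9)) = 1/12 · (0.0714286 − 0.111111) = -0.00330688.
Partial sum through k=1: 14.5866.
Correction k=2: B_{4}/4! · (f^{(3)}(14) − f^{(3)}(9)) = −1/720 · (0.000728863 − 0.00274348) = 2.79809e-06.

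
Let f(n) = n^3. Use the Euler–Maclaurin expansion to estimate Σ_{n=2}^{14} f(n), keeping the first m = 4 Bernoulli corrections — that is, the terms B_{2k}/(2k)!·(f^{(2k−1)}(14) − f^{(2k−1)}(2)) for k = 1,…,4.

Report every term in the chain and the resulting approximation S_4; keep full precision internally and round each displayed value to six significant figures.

S_4 ≈ 11024.0

The integral term ∫_2^14 x^3 dx = 9600.00.
½[f(2) + f(14)] = ½[8.00000 + 2744.00] = 1376.00.
Integral + boundary = 10976.0.
Order-1 term: 1/12 · (588.000 − 12.0000) = 48.0000.
Partial sum through k=1: 11024.0.
Order-2 term: −1/720 · (6.00000 − 6.00000) = 0.00000.
Partial sum through k=2: 11024.0.
Order-3 term: 1/30240 · (0.00000 − 0.00000) = 0.00000.
Partial sum through k=3: 11024.0.
Order-4 term: −1/1209600 · (0.00000 − 0.00000) = 0.00000.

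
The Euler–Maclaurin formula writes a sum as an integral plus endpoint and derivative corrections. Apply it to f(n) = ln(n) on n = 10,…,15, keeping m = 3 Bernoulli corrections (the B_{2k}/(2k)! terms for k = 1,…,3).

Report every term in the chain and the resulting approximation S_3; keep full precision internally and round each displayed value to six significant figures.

Integral: ∫_10^15 ln(x) dx = 12.5949.
Endpoint term: (f(10) + f(15))/2 = (2.30259 + 2.70805)/2 = 2.50532.
Running total after boundary: 15.1002.
Correction k=1: B_{2}/2! · (f^{(1)}(15) − f^{(1)}(10)) = 1/12 · (0.0666667 − 0.100000) = -0.00277778.
Running total after k=1: 15.0974.
Correction k=2: B_{4}/4! · (f^{(3)}(15) − f^{(3)}(10)) = −1/720 · (0.000592593 − 0.00200000) = 1.95473e-06.
Running total after k=2: 15.0974.
Correction k=3: B_{6}/6! · (f^{(5)}(15) − f^{(5)}(10)) = 1/30240 · (3.16049e-05 − 0.000240000) = -6.89137e-09.

S_3 ≈ 15.0974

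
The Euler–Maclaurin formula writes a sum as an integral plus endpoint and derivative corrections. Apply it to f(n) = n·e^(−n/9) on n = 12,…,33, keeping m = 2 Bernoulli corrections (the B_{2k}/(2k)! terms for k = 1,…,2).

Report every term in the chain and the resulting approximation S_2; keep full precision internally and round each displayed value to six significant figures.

∫_12^33 x·e^(−x/9) dx evaluates to 40.1576.
Boundary: ½(f(12) + f(33)) = ½(3.16317 + 0.843531) = 2.00335.
So far: 42.1609.
Order-1 term: 1/12 · (-0.0681641 − (-0.0878657)) = 0.00164180.
Running total after k=1: 42.1626.
Order-2 term: −1/720 · (-0.000210383 − 0.00542381) = 7.82527e-06.

S_2 ≈ 42.1626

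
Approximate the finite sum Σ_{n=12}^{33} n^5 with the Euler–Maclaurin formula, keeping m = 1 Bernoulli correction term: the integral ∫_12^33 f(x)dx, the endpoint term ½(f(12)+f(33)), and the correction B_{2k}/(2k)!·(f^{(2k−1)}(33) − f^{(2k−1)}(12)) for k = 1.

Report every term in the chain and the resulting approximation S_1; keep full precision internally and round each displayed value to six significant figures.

∫_12^33 x^5 dx evaluates to 2.14747e+08.
Endpoint term: (f(12) + f(33))/2 = (248832 + 3.91354e+07)/2 = 1.96921e+07.
So far: 2.34439e+08.
k=1: B_{2}/(2)! × [f^{(1)}(33) − f^{(1)}(12)] = 1/12 × (5.92960e+06 − 103680) = 485494.

S_1 ≈ 2.34925e+08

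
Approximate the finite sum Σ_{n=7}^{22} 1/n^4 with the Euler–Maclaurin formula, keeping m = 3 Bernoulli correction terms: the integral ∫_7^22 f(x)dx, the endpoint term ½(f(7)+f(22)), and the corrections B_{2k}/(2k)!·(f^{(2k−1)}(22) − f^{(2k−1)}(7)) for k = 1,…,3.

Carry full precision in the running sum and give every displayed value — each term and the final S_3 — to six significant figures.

S_3 ≈ 0.00117047

The integral term ∫_7^22 1/x^4 dx = 0.000940513.
½[f(7) + f(22)] = ½[0.000416493 + 4.26883e-06] = 0.000210381.
So far: 0.00115089.
Correction k=1: B_{2}/2! · (f^{(1)}(22) − f^{(1)}(7)) = 1/12 · (-7.76152e-07 − (-0.000237996)) = 1.97683e-05.
Running total after k=1: 0.00117066.
Correction k=2: B_{4}/4! · (f^{(3)}(22) − f^{(3)}(7)) = −1/720 · (-4.81086e-08 − (-0.000145712)) = -2.02311e-07.
Running total after k=2: 0.00117046.
Correction k=3: B_{6}/6! · (f^{(5)}(22) − f^{(5)}(7)) = 1/30240 · (-5.56628e-09 − (-0.000166528)) = 5.50669e-09.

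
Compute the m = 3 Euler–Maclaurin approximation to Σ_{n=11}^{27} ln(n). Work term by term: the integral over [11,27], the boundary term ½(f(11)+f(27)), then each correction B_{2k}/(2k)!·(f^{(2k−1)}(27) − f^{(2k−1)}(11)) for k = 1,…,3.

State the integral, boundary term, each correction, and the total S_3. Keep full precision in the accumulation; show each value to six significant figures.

Integral: ∫_11^27 ln(x) dx = 46.6107.
½[f(11) + f(27)] = ½[2.39790 + 3.29584] = 2.84687.
Integral + boundary = 49.4576.
Correction k=1: B_{2}/2! · (f^{(1)}(27) − f^{(1)}(11)) = 1/12 · (0.0370370 − 0.0909091) = -0.00448934.
Running total after k=1: 49.4531.
Correction k=2: B_{4}/4! · (f^{(3)}(27) − f^{(3)}(11)) = −1/720 · (0.000101611 − 0.00150263) = 1.94586e-06.
Running total after k=2: 49.4531.
Correction k=3: B_{6}/6! · (f^{(5)}(27) − f^{(5)}(11)) = 1/30240 · (1.67260e-06 − 0.000149021) = -4.87264e-09.

S_3 ≈ 49.4531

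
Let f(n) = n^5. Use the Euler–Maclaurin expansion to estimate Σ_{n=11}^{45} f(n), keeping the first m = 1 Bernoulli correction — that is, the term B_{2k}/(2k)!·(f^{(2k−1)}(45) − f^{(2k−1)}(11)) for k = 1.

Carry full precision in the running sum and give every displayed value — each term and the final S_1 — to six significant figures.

Integral: ∫_11^45 x^5 dx = 1.38367e+09.
Endpoint term: (f(11) + f(45))/2 = (161051 + 1.84528e+08)/2 = 9.23446e+07.
So far: 1.47601e+09.
k=1: B_{2}/(2)! × [f^{(1)}(45) − f^{(1)}(11)] = 1/12 × (2.05031e+07 − 73205.0) = 1.70249e+06.

S_1 ≈ 1.47771e+09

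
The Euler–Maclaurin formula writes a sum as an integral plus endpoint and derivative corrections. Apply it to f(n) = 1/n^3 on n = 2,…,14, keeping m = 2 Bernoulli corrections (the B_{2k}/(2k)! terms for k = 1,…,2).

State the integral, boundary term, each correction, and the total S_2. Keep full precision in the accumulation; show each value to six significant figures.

Integral: ∫_2^14 1/x^3 dx = 0.122449.
Boundary: ½(f(2) + f(14)) = ½(0.125000 + 0.000364431) = 0.0626822.
Integral + boundary = 0.185131.
k=1: B_{2}/(2)! × [f^{(1)}(14) − f^{(1)}(2)] = 1/12 × (-7.80925e-05 − (-0.187500)) = 0.0156185.
Running total after k=1: 0.200750.
k=2: B_{4}/(4)! × [f^{(3)}(14) − f^{(3)}(2)] = −1/720 × (-7.96862e-06 − (-0.937500)) = -0.00130207.

S_2 ≈ 0.199448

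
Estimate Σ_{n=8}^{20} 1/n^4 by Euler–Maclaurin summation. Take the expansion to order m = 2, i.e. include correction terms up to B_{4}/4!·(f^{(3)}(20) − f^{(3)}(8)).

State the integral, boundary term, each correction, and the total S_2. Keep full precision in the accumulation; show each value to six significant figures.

∫_8^20 1/x^4 dx evaluates to 0.000609375.
½[f(8) + f(20)] = ½[0.000244141 + 6.25000e-06] = 0.000125195.
Running total after boundary: 0.000734570.
Order-1 term: 1/12 · (-1.25000e-06 − (-0.000122070)) = 1.00684e-05.
Partial sum through k=1: 0.000744639.
Order-2 term: −1/720 · (-9.37500e-08 − (-5.72205e-05)) = -7.93427e-08.

S_2 ≈ 0.000744559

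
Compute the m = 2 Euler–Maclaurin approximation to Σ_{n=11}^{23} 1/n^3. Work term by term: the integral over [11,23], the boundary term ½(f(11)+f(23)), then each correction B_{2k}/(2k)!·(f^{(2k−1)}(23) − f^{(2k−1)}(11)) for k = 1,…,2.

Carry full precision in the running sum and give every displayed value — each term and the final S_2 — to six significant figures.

S_2 ≈ 0.00361994

The integral term ∫_11^23 1/x^3 dx = 0.00318705.
Endpoint term: (f(11) + f(23))/2 = (0.000751315 + 8.21895e-05)/2 = 0.000416752.
Integral + boundary = 0.00360380.
Order-1 term: 1/12 · (-1.07204e-05 − (-0.000204904)) = 1.61820e-05.
Running total after k=1: 0.00361999.
Order-2 term: −1/720 · (-4.05307e-07 − (-3.38684e-05)) = -4.64766e-08.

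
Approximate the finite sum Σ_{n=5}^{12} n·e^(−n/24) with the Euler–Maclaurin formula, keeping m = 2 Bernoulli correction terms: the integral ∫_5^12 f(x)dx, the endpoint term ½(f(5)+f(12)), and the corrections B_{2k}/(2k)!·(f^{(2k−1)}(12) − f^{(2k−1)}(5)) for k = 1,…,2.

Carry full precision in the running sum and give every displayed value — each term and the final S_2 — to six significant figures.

∫_5^12 x·e^(−x/24) dx evaluates to 41.0652.
Endpoint term: (f(5) + f(12))/2 = (4.05968 + 7.27837)/2 = 5.66902.
So far: 46.7342.
k=1: B_{2}/(2)! × [f^{(1)}(12) − f^{(1)}(5)] = 1/12 × (0.303265 − 0.642783) = -0.0282931.
After k=1: 46.7059.
k=2: B_{4}/(4)! × [f^{(3)}(12) − f^{(3)}(5)] = −1/720 × (0.00263251 − 0.00393517) = 1.80924e-06.

S_2 ≈ 46.7059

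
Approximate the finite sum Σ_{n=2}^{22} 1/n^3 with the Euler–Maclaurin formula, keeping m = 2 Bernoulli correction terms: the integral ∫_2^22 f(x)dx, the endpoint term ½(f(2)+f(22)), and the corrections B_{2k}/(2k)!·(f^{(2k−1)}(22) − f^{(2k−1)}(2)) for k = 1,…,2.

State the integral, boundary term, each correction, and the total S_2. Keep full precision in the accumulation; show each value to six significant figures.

S_2 ≈ 0.200836

∫_2^22 1/x^3 dx evaluates to 0.123967.
½[f(2) + f(22)] = ½[0.125000 + 9.39144e-05] = 0.0625470.
Integral + boundary = 0.186514.
Correction k=1: B_{2}/2! · (f^{(1)}(22) − f^{(1)}(2)) = 1/12 · (-1.28065e-05 − (-0.187500)) = 0.0156239.
Running total after k=1: 0.202138.
Correction k=2: B_{4}/4! · (f^{(3)}(22) − f^{(3)}(2)) = −1/720 · (-5.29194e-07 − (-0.937500)) = -0.00130208.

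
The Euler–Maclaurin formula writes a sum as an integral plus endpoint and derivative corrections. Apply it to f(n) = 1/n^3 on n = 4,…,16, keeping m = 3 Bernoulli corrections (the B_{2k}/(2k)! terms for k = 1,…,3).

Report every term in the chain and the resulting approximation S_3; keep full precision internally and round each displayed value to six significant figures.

The integral term ∫_4^16 1/x^3 dx = 0.0292969.
½[f(4) + f(16)] = ½[0.0156250 + 0.000244141] = 0.00793457.
Running total after boundary: 0.0372314.
Correction k=1: B_{2}/2! · (f^{(1)}(16) − f^{(1)}(4)) = 1/12 · (-4.57764e-05 − (-0.0117188)) = 0.000972748.
Running total after k=1: 0.0382042.
Correction k=2: B_{4}/4! · (f^{(3)}(16) − f^{(3)}(4)) = −1/720 · (-3.57628e-06 − (-0.0146484)) = -2.03401e-05.
Running total after k=2: 0.0381839.
Correction k=3: B_{6}/6! · (f^{(5)}(16) − f^{(5)}(4)) = 1/30240 · (-5.86733e-07 − (-0.0384521)) = 1.27155e-06.

S_3 ≈ 0.0381851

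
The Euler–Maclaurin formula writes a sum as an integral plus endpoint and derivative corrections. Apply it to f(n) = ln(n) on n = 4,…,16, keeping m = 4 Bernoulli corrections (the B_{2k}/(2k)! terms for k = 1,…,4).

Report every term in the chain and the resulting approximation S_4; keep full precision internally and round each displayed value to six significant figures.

Integral: ∫_4^16 ln(x) dx = 26.8162.
½[f(4) + f(16)] = ½[1.38629 + 2.77259] = 2.07944.
Integral + boundary = 28.8957.
Correction k=1: B_{2}/2! · (f^{(1)}(16) − f^{(1)}(4)) = 1/12 · (0.0625000 − 0.250000) = -0.0156250.
Partial sum through k=1: 28.8801.
Correction k=2: B_{4}/4! · (f^{(3)}(16) − f^{(3)}(4)) = −1/720 · (0.000488281 − 0.0312500) = 4.27246e-05.
Partial sum through k=2: 28.8801.
Correction k=3: B_{6}/6! · (f^{(5)}(16) − f^{(5)}(4)) = 1/30240 · (2.28882e-05 − 0.0234375) = -7.74293e-07.
Partial sum through k=3: 28.8801.
Correction k=4: B_{8}/8! · (f^{(7)}(16) − f^{(7)}(4)) = −1/1209600 · (2.68221e-06 − 0.0439453) = 3.63282e-08.

S_4 ≈ 28.8801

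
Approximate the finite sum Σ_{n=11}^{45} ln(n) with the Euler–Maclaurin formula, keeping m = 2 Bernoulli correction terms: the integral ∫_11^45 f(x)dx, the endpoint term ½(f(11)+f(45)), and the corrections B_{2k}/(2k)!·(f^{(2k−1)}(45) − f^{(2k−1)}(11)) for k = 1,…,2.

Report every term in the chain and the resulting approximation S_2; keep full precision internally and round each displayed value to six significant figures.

S_2 ≈ 114.020

∫_11^45 ln(x) dx evaluates to 110.923.
Endpoint term: (f(11) + f(45))/2 = (2.39790 + 3.80666)/2 = 3.10228.
Running total after boundary: 114.025.
Order-1 term: 1/12 · (0.0222222 − 0.0909091) = -0.00572391.
After k=1: 114.020.
Order-2 term: −1/720 · (2.19479e-05 − 0.00150263) = 2.05650e-06.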